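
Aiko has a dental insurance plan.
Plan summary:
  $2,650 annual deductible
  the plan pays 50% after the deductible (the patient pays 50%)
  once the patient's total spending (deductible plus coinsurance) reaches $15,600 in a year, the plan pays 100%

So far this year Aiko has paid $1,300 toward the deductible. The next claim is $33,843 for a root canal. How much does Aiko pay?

Deductible still to meet: $2,650 − $1,300 = $1,350.
The remaining $32,493 (= $33,843 − $1,350) moves to coinsurance.
50% of $32,493 = $16,246.50 falls to the patient.
That puts the patient's cost at $1,350 + $16,246.50 = $17,596.50 before any cap.
That would bring total out-of-pocket to $18,896.50, past the $15,600 cap. The patient is capped at $15,600 − $1,300 = $14,300 on this claim.

$14,300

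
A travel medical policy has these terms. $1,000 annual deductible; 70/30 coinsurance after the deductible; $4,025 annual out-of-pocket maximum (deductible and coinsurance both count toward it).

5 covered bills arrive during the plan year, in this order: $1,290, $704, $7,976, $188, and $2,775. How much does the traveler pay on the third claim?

Bill 1, $1,290: deductible takes $1,000, $290 remains; coinsurance $290 × 30% = $87. Traveler pays $1,087; OOP now $1,087.
Bill 2, $704: deductible already satisfied, so traveler's share is 30% × $704 = $211.20. Traveler pays $211.20; OOP now $1,298.20.
Bill 3, $7,976: deductible already satisfied, so traveler's share is 30% × $7,976 = $2,392.80. Cost to traveler: $2,392.80. OOP to date $3,691.

$2,392.80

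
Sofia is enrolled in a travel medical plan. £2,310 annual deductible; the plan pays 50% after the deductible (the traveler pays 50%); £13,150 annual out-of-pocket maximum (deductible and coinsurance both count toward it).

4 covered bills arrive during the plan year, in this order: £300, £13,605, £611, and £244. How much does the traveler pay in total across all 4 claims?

#1 (£300): all of it applies to the deductible. Traveler owes £300 (running OOP £300).
#2 (£13,605): £2,010 to deductible, leaving £11,595; traveler's 50% is £5,797.50. Traveler pays £7,807.50; OOP now £8,107.50.
#3 (£611): deductible met; 50% of £611 = £305.50. Traveler owes £305.50 (running OOP £8,413).
#4 (£244): deductible met; 50% of £244 = £122. Cost to traveler: £122. OOP to date £8,535.
Total paid by the traveler: £300 + £7,807.50 + £305.50 + £122 = £8,535.

£8,535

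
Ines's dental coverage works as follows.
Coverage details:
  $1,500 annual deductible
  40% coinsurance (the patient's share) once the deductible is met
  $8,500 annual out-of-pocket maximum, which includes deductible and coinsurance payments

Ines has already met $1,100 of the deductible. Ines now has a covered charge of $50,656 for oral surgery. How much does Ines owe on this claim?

$7,400

Deductible still to meet: $1,500 − $1,100 = $400.
That leaves $50,656 − $400 = $50,256 for coinsurance.
Patient's 40% share of $50,256 is $20,102.40.
That puts the patient's cost at $400 + $20,102.40 = $20,502.40 before any cap.
Year-to-date out-of-pocket would reach $1,100 + $20,502.40 = $21,602.40, above the $8,500 maximum, so the patient pays only $8,500 − $1,100 = $7,400.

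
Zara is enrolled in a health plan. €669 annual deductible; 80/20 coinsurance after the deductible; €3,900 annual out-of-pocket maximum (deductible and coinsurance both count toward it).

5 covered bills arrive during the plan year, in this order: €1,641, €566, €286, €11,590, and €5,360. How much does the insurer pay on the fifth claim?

Claim 1 (€1,641): €669 finishes the deductible; €972 goes to coinsurance; patient's 20% is €194.40. Patient owes €863.40 (running OOP €863.40). Insurer: €1,641 − €863.40 = €777.60.
Claim 2 (€566): 20% coinsurance on €566 = €113.20. Cost to patient: €113.20. OOP to date €976.60. Plan pays €566 − €113.20 = €452.80.
Claim 3 (€286): deductible already satisfied, so patient's share is 20% × €286 = €57.20. Cost to patient: €57.20. OOP to date €1,033.80. Insurer: €286 − €57.20 = €228.80.
Claim 4 (€11,590): deductible met; 20% of €11,590 = €2,318. Patient owes €2,318 (running OOP €3,351.80). Plan pays €11,590 − €2,318 = €9,272.
Claim 5 (€5,360): deductible already satisfied, so patient's share is 20% × €5,360 = €1,072. Adding that to €3,351.80 gives €4,423.80, past the €3,900 cap; patient pays only €3,900 − €3,351.80 = €548.20. Plan pays €5,360 − €548.20 = €4,811.80.

€4,811.80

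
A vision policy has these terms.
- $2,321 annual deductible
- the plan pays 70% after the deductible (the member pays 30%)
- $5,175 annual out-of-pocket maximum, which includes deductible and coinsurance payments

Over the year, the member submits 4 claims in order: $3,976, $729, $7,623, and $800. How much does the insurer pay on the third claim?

Claim 1 — $3,976: $2,321 to deductible, leaving $1,655; member's 30% is $496.50. Member owes $2,817.50 (running OOP $2,817.50). Plan pays $3,976 − $2,817.50 = $1,158.50.
Claim 2 — $729: deductible already satisfied, so member's share is 30% × $729 = $218.70. Cost to member: $218.70. OOP to date $3,036.20. Insurer: $729 − $218.70 = $510.30.
Claim 3 — $7,623: deductible already satisfied, so member's share is 30% × $7,623 = $2,286.90. OOP would hit $5,323.10 > $5,175, so the cap limits the member to $5,175 − $3,036.20 = $2,138.80. Insurer: $7,623 − $2,138.80 = $5,484.20.

$5,484.20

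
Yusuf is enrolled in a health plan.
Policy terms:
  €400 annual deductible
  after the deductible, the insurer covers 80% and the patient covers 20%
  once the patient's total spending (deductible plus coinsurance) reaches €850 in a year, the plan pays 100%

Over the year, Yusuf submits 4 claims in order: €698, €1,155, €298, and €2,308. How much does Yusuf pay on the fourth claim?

#1 (€698): €400 to deductible, leaving €298; 20% of €298 = €59.60. Cost to patient: €459.60. OOP to date €459.60.
#2 (€1,155): deductible met; 20% of €1,155 = €231. Cost to patient: €231. OOP to date €690.60.
#3 (€298): deductible met; 20% of €298 = €59.60. Patient pays €59.60; OOP now €750.20.
#4 (€2,308): 20% coinsurance on €2,308 = €461.60. OOP would hit €1,211.80 > €850, so the cap limits the patient to €850 − €750.20 = €99.80.

€99.80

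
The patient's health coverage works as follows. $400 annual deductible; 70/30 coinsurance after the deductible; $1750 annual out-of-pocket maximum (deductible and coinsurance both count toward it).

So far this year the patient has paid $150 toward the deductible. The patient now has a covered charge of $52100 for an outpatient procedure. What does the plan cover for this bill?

$50500

Remaining deductible: $400 − $150 = $250.
After the $250 deductible portion, $52100 − $250 = $51850 is subject to coinsurance.
Coinsurance: $51850 × 30% = $15555.
Patient responsibility before any cap: $250 + $15555 = $15805.
Adding $15805 to the $150 already spent would give $15955, which exceeds the $1750 cap; the patient pays just $1750 − $150 = $1600.
The insurer covers the remainder: $52100 − $1600 = $50500.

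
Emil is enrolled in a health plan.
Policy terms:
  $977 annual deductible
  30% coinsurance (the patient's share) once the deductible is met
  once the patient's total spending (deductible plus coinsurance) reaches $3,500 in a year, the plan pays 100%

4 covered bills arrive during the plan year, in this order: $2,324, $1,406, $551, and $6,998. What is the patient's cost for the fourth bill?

Claim 1 ($2,324): $977 to deductible, leaving $1,347; coinsurance $1,347 × 30% = $404.10. Patient owes $1,381.10 (running OOP $1,381.10).
Claim 2 ($1,406): 30% coinsurance on $1,406 = $421.80. Patient pays $421.80; OOP now $1,802.90.
Claim 3 ($551): deductible met; 30% of $551 = $165.30. Patient owes $165.30 (running OOP $1,968.20).
Claim 4 ($6,998): deductible already satisfied, so patient's share is 30% × $6,998 = $2,099.40. That would push OOP to $4,067.60, over the $3,500 cap, so patient pays $3,500 − $1,968.20 = $1,531.80.

$1,531.80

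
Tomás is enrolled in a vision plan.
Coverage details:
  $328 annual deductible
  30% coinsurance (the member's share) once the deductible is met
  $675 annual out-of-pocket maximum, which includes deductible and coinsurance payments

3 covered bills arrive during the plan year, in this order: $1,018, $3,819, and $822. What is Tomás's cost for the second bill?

$140

#1 ($1,018): $328 finishes the deductible; $690 goes to coinsurance; member's 30% is $207. Member pays $535; OOP now $535.
#2 ($3,819): deductible met; 30% of $3,819 = $1,145.70. That would push OOP to $1,680.70, over the $675 cap, so member pays $675 − $535 = $140.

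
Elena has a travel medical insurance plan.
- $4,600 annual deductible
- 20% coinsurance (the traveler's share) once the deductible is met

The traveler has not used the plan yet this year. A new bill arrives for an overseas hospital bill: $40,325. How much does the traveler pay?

$11,745

The full $4,600 deductible is still open; $4,600 of this bill applies to it.
That leaves $40,325 − $4,600 = $35,725 for coinsurance.
Coinsurance: $35,725 × 20% = $7,145.
That puts the traveler's cost at $4,600 + $7,145 = $11,745.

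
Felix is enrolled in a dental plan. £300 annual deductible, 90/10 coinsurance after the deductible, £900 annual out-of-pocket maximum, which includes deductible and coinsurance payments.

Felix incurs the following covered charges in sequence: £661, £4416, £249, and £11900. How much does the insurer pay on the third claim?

£224.10

Bill 1, £661: deductible takes £300, £361 remains; coinsurance £361 × 10% = £36.10. Patient pays £336.10; OOP now £336.10. Insurer: £661 − £336.10 = £324.90.
Bill 2, £4416: deductible already satisfied, so patient's share is 10% × £4416 = £441.60. Cost to patient: £441.60. OOP to date £777.70. Insurer: £4416 − £441.60 = £3974.40.
Bill 3, £249: 10% coinsurance on £249 = £24.90. Patient owes £24.90 (running OOP £802.60). Plan pays £249 − £24.90 = £224.10.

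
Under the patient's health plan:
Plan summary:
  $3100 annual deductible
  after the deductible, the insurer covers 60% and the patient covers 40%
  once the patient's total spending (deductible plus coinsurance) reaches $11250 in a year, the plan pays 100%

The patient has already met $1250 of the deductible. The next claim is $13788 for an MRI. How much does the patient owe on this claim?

$6625.20

Deductible still to meet: $3100 − $1250 = $1850.
The remaining $11938 (= $13788 − $1850) moves to coinsurance.
Patient's 40% share of $11938 is $4775.20.
So the patient owes $1850 + $4775.20 = $6625.20 before any cap.
Total out-of-pocket so far would be $1250 + $6625.20 = $7875.20, below the $11250 cap — no reduction.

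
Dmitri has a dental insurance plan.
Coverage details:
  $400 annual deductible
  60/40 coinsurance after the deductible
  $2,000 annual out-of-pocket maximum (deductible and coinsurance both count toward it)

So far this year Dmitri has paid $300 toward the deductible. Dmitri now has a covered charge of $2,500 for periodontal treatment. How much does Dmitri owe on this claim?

$1,060

$300 of the $400 deductible is already met, leaving $100.
That leaves $2,500 − $100 = $2,400 for coinsurance.
Coinsurance: $2,400 × 40% = $960.
So the patient owes $100 + $960 = $1,060 before any cap.
Year-to-date out-of-pocket becomes $300 + $1,060 = $1,360, still under the $2,000 maximum, so no cap applies.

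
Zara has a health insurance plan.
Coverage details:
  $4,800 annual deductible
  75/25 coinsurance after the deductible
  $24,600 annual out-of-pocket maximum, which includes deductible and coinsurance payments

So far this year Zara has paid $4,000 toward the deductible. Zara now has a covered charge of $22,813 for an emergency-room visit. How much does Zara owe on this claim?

$6,303.25

$4,000 of the $4,800 deductible is already met, leaving $800.
That leaves $22,813 − $800 = $22,013 for coinsurance.
Patient's 25% share of $22,013 is $5,503.25.
That puts the patient's cost at $800 + $5,503.25 = $6,303.25 before any cap.
Cumulative spending $4,000 + $6,303.25 = $10,303.25 stays under the $24,600 maximum.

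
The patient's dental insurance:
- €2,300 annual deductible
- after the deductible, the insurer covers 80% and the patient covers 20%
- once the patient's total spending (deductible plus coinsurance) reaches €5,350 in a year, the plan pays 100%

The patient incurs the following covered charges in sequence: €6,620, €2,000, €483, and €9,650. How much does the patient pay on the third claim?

€96.60

#1 (€6,620): deductible takes €2,300, €4,320 remains; 20% of €4,320 = €864. Cost to patient: €3,164. OOP to date €3,164.
#2 (€2,000): deductible already satisfied, so patient's share is 20% × €2,000 = €400. Patient owes €400 (running OOP €3,564).
#3 (€483): deductible already satisfied, so patient's share is 20% × €483 = €96.60. Patient pays €96.60; OOP now €3,660.60.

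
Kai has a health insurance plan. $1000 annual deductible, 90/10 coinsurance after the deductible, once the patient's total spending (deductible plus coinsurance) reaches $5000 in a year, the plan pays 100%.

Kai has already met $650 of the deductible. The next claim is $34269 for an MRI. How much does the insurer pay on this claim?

Deductible still to meet: $1000 − $650 = $350.
That leaves $34269 − $350 = $33919 for coinsurance.
Coinsurance: $33919 × 10% = $3391.90.
Patient responsibility before any cap: $350 + $3391.90 = $3741.90.
Cumulative spending $650 + $3741.90 = $4391.90 stays under the $5000 maximum.
Insurer pays the balance: $34269 − $3741.90 = $30527.10.

$30527.10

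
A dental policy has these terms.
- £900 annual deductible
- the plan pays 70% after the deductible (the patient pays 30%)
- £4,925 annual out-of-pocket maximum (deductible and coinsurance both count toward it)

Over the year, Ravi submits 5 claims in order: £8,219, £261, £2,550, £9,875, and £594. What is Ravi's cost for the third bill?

£765

Claim 1 (£8,219): £900 to deductible, leaving £7,319; coinsurance £7,319 × 30% = £2,195.70. Patient owes £3,095.70 (running OOP £3,095.70).
Claim 2 (£261): deductible already satisfied, so patient's share is 30% × £261 = £78.30. Patient pays £78.30; OOP now £3,174.
Claim 3 (£2,550): deductible met; 30% of £2,550 = £765. Cost to patient: £765. OOP to date £3,939.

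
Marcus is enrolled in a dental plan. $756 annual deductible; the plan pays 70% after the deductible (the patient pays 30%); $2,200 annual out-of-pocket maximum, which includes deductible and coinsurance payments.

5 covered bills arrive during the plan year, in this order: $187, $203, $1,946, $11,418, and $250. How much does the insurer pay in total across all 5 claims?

#1 ($187): all of it applies to the deductible. Patient pays $187; OOP now $187. Plan pays $187 − $187 = $0.
#2 ($203): all of it applies to the deductible. Cost to patient: $203. OOP to date $390. Plan pays $203 − $203 = $0.
#3 ($1,946): deductible takes $366, $1,580 remains; coinsurance $1,580 × 30% = $474. Cost to patient: $840. OOP to date $1,230. Plan pays $1,946 − $840 = $1,106.
#4 ($11,418): deductible met; 30% of $11,418 = $3,425.40. OOP would hit $4,655.40 > $2,200, so the cap limits the patient to $2,200 − $1,230 = $970. Plan pays $11,418 − $970 = $10,448.
#5 ($250): deductible met; 30% of $250 = $75. OOP would hit $2,275 > $2,200, so the cap limits the patient to $2,200 − $2,200 = $0. Plan pays $250 − $0 = $250.
Insurer total: $0 + $0 + $1,106 + $10,448 + $250 = $11,804.

$11,804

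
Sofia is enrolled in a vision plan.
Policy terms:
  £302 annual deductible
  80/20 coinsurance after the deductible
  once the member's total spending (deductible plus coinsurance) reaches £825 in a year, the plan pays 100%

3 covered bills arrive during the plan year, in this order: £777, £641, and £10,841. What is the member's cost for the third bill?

£299.80

Bill 1, £777: deductible takes £302, £475 remains; coinsurance £475 × 20% = £95. Member pays £397; OOP now £397.
Bill 2, £641: deductible met; 20% of £641 = £128.20. Member owes £128.20 (running OOP £525.20).
Bill 3, £10,841: deductible already satisfied, so member's share is 20% × £10,841 = £2,168.20. That would push OOP to £2,693.40, over the £825 cap, so member pays £825 − £525.20 = £299.80.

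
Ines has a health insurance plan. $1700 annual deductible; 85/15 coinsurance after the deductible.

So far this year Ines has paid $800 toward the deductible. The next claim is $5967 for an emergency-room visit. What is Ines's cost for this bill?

Remaining deductible: $1700 − $800 = $900.
The remaining $5067 (= $5967 − $900) moves to coinsurance.
Patient's 15% share of $5067 is $760.05.
That puts the patient's cost at $900 + $760.05 = $1660.05.

$1660.05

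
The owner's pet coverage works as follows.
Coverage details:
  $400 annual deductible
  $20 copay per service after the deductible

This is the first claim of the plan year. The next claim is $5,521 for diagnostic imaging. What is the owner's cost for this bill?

$420

Nothing has been paid toward the $400 deductible, so the first $400 of this charge is applied there.
That leaves $5,521 − $400 = $5,121 for the copay.
Copay on this service: $20.
That puts the owner's cost at $400 + $20 = $420.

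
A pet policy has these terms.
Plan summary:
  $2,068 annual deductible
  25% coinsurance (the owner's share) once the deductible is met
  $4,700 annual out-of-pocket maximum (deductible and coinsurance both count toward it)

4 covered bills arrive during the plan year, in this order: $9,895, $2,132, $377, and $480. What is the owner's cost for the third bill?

#1 ($9,895): deductible takes $2,068, $7,827 remains; 25% of $7,827 = $1,956.75. Owner owes $4,024.75 (running OOP $4,024.75).
#2 ($2,132): deductible met; 25% of $2,132 = $533. Cost to owner: $533. OOP to date $4,557.75.
#3 ($377): 25% coinsurance on $377 = $94.25. Cost to owner: $94.25. OOP to date $4,652.

$94.25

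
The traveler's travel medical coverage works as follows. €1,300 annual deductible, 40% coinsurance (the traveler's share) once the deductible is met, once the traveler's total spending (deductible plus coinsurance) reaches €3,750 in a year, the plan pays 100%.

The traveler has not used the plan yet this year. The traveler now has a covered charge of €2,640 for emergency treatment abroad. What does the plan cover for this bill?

€804

Nothing has been paid toward the €1,300 deductible, so the first €1,300 of this charge is applied there.
After the €1,300 deductible portion, €2,640 − €1,300 = €1,340 is subject to coinsurance.
Coinsurance: €1,340 × 40% = €536.
That puts the traveler's cost at €1,300 + €536 = €1,836 before any cap.
Total out-of-pocket so far would be €0 + €1,836 = €1,836, below the €3,750 cap — no reduction.
The plan picks up €2,640 − €1,836 = €804.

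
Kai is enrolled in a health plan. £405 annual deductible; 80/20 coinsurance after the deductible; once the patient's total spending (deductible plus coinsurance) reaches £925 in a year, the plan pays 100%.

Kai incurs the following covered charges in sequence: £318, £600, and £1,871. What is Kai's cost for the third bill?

Claim 1 (£318): fully absorbed by the deductible. Patient pays £318; OOP now £318.
Claim 2 (£600): deductible takes £87, £513 remains; patient's 20% is £102.60. Patient owes £189.60 (running OOP £507.60).
Claim 3 (£1,871): deductible already satisfied, so patient's share is 20% × £1,871 = £374.20. Patient owes £374.20 (running OOP £881.80).

£374.20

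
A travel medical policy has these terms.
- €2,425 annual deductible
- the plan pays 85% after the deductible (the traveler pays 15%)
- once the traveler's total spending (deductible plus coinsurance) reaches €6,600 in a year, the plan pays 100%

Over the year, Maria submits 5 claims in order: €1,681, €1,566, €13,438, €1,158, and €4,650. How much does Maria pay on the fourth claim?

Claim 1 (€1,681): all of it applies to the deductible. Traveler pays €1,681; OOP now €1,681.
Claim 2 (€1,566): deductible takes €744, €822 remains; 15% of €822 = €123.30. Traveler pays €867.30; OOP now €2,548.30.
Claim 3 (€13,438): deductible met; 15% of €13,438 = €2,015.70. Traveler pays €2,015.70; OOP now €4,564.
Claim 4 (€1,158): deductible met; 15% of €1,158 = €173.70. Cost to traveler: €173.70. OOP to date €4,737.70.

€173.70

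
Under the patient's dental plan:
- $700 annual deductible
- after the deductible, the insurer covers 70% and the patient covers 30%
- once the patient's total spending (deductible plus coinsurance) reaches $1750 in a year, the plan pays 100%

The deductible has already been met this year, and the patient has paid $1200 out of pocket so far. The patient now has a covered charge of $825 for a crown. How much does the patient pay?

$247.50

With the deductible met, the entire $825 is subject to coinsurance.
Coinsurance: $825 × 30% = $247.50.
Year-to-date out-of-pocket becomes $1200 + $247.50 = $1447.50, still under the $1750 maximum, so no cap applies.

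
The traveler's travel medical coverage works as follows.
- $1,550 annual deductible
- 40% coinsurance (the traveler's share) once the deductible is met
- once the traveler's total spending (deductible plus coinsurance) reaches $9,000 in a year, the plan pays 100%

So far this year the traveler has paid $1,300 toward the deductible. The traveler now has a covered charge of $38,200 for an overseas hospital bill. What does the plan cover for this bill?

$1,300 of the $1,550 deductible is already met, leaving $250.
The remaining $37,950 (= $38,200 − $250) moves to coinsurance.
Coinsurance: $37,950 × 40% = $15,180.
That puts the traveler's cost at $250 + $15,180 = $15,430 before any cap.
Adding $15,430 to the $1,300 already spent would give $16,730, which exceeds the $9,000 cap; the traveler pays just $9,000 − $1,300 = $7,700.
The insurer covers the remainder: $38,200 − $7,700 = $30,500.

$30,500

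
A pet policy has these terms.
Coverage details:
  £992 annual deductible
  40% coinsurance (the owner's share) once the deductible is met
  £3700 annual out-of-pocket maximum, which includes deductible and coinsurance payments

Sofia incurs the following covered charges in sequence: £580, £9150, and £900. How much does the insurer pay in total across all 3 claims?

Bill 1, £580: fully absorbed by the deductible. Owner pays £580; OOP now £580. Plan pays £580 − £580 = £0.
Bill 2, £9150: £412 to deductible, leaving £8738; owner's 40% is £3495.20. Deductible plus coinsurance: £412 + £3495.20 = £3907.20. Adding that to £580 gives £4487.20, past the £3700 cap; owner pays only £3700 − £580 = £3120. Insurer: £9150 − £3120 = £6030.
Bill 3, £900: 40% coinsurance on £900 = £360. OOP would hit £4060 > £3700, so the cap limits the owner to £3700 − £3700 = £0. Plan pays £900 − £0 = £900.
Insurer total: £0 + £6030 + £900 = £6930.

£6930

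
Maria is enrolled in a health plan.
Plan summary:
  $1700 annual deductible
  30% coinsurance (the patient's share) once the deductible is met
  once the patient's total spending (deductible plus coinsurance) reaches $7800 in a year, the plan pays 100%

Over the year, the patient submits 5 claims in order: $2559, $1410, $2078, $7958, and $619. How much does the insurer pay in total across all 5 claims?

Claim 1 — $2559: $1700 to deductible, leaving $859; coinsurance $859 × 30% = $257.70. Patient owes $1957.70 (running OOP $1957.70). Plan pays $2559 − $1957.70 = $601.30.
Claim 2 — $1410: 30% coinsurance on $1410 = $423. Patient pays $423; OOP now $2380.70. Plan pays $1410 − $423 = $987.
Claim 3 — $2078: deductible met; 30% of $2078 = $623.40. Patient pays $623.40; OOP now $3004.10. Plan pays $2078 − $623.40 = $1454.60.
Claim 4 — $7958: deductible met; 30% of $7958 = $2387.40. Patient owes $2387.40 (running OOP $5391.50). Insurer: $7958 − $2387.40 = $5570.60.
Claim 5 — $619: deductible already satisfied, so patient's share is 30% × $619 = $185.70. Patient owes $185.70 (running OOP $5577.20). Plan pays $619 − $185.70 = $433.30.
Insurer total = bills − patient's total = $14624 − $5577.20 = $9046.80.

$9046.80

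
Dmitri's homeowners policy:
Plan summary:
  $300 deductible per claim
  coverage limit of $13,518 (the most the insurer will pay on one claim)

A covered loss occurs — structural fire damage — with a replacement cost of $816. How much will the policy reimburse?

$516

After the deductible, $816 − $300 = $516 remains.
That's under the $13,518 cap, so the insurer reimburses the full $516.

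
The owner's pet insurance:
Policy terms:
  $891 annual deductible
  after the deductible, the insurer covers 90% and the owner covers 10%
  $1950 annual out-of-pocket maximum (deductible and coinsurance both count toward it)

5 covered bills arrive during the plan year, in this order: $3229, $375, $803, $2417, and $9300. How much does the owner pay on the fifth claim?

$465.70

Claim 1 ($3229): $891 finishes the deductible; $2338 goes to coinsurance; owner's 10% is $233.80. Owner pays $1124.80; OOP now $1124.80.
Claim 2 ($375): deductible met; 10% of $375 = $37.50. Cost to owner: $37.50. OOP to date $1162.30.
Claim 3 ($803): 10% coinsurance on $803 = $80.30. Cost to owner: $80.30. OOP to date $1242.60.
Claim 4 ($2417): 10% coinsurance on $2417 = $241.70. Owner pays $241.70; OOP now $1484.30.
Claim 5 ($9300): 10% coinsurance on $9300 = $930. Adding that to $1484.30 gives $2414.30, past the $1950 cap; owner pays only $1950 − $1484.30 = $465.70.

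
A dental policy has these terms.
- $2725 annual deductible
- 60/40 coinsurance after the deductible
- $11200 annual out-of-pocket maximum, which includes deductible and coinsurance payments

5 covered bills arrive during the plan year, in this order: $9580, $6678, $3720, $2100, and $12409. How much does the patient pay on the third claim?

Claim 1 ($9580): deductible takes $2725, $6855 remains; patient's 40% is $2742. Patient pays $5467; OOP now $5467.
Claim 2 ($6678): 40% coinsurance on $6678 = $2671.20. Patient owes $2671.20 (running OOP $8138.20).
Claim 3 ($3720): deductible met; 40% of $3720 = $1488. Patient pays $1488; OOP now $9626.20.

$1488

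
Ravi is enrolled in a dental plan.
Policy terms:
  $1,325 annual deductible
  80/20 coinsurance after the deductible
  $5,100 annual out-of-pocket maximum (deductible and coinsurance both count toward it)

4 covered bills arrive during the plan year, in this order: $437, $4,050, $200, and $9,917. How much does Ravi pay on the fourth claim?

$1,983.40

Claim 1 — $437: all of it applies to the deductible. Patient pays $437; OOP now $437.
Claim 2 — $4,050: deductible takes $888, $3,162 remains; coinsurance $3,162 × 20% = $632.40. Patient owes $1,520.40 (running OOP $1,957.40).
Claim 3 — $200: deductible already satisfied, so patient's share is 20% × $200 = $40. Patient owes $40 (running OOP $1,997.40).
Claim 4 — $9,917: 20% coinsurance on $9,917 = $1,983.40. Cost to patient: $1,983.40. OOP to date $3,980.80.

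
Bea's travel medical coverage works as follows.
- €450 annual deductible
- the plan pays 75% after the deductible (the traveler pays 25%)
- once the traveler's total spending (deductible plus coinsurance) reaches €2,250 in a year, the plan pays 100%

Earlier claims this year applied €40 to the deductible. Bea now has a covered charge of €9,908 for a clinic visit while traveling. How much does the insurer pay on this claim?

€7,698

€40 of the €450 deductible is already met, leaving €410.
After the €410 deductible portion, €9,908 − €410 = €9,498 is subject to coinsurance.
Traveler's 25% share of €9,498 is €2,374.50.
Traveler responsibility before any cap: €410 + €2,374.50 = €2,784.50.
That would bring total out-of-pocket to €2,824.50, past the €2,250 cap. The traveler is capped at €2,250 − €40 = €2,210 on this claim.
The plan picks up €9,908 − €2,210 = €7,698.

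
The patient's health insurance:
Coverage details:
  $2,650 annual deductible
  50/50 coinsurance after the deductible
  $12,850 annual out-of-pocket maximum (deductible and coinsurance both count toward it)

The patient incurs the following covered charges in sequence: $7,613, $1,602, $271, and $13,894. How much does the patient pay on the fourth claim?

Claim 1 ($7,613): $2,650 finishes the deductible; $4,963 goes to coinsurance; coinsurance $4,963 × 50% = $2,481.50. Cost to patient: $5,131.50. OOP to date $5,131.50.
Claim 2 ($1,602): 50% coinsurance on $1,602 = $801. Patient owes $801 (running OOP $5,932.50).
Claim 3 ($271): deductible already satisfied, so patient's share is 50% × $271 = $135.50. Patient owes $135.50 (running OOP $6,068).
Claim 4 ($13,894): 50% coinsurance on $13,894 = $6,947. Adding that to $6,068 gives $13,015, past the $12,850 cap; patient pays only $12,850 − $6,068 = $6,782.

$6,782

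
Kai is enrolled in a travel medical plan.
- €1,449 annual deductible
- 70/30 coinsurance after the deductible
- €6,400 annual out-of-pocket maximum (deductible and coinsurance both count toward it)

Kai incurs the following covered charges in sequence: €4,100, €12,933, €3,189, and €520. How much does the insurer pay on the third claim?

€2,913.20

Claim 1 (€4,100): €1,449 finishes the deductible; €2,651 goes to coinsurance; 30% of €2,651 = €795.30. Traveler owes €2,244.30 (running OOP €2,244.30). Plan pays €4,100 − €2,244.30 = €1,855.70.
Claim 2 (€12,933): deductible already satisfied, so traveler's share is 30% × €12,933 = €3,879.90. Traveler pays €3,879.90; OOP now €6,124.20. Insurer: €12,933 − €3,879.90 = €9,053.10.
Claim 3 (€3,189): 30% coinsurance on €3,189 = €956.70. That would push OOP to €7,080.90, over the €6,400 cap, so traveler pays €6,400 − €6,124.20 = €275.80. Insurer: €3,189 − €275.80 = €2,913.20.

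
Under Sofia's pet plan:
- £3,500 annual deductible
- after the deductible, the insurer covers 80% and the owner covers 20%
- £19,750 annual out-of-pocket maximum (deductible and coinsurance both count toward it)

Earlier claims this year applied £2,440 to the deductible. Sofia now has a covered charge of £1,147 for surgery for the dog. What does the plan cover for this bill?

Deductible still to meet: £3,500 − £2,440 = £1,060.
The remaining £87 (= £1,147 − £1,060) moves to coinsurance.
20% of £87 = £17.40 falls to the owner.
So the owner owes £1,060 + £17.40 = £1,077.40 before any cap.
Total out-of-pocket so far would be £2,440 + £1,077.40 = £3,517.40, below the £19,750 cap — no reduction.
The plan picks up £1,147 − £1,077.40 = £69.60.

£69.60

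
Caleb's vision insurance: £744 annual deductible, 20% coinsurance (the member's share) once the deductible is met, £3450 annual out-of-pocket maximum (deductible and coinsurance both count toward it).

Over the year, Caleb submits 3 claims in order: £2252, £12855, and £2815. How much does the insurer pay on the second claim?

£10450.60

Claim 1 — £2252: £744 to deductible, leaving £1508; 20% of £1508 = £301.60. Cost to member: £1045.60. OOP to date £1045.60. Plan pays £2252 − £1045.60 = £1206.40.
Claim 2 — £12855: deductible already satisfied, so member's share is 20% × £12855 = £2571. OOP would hit £3616.60 > £3450, so the cap limits the member to £3450 − £1045.60 = £2404.40. Insurer: £12855 − £2404.40 = £10450.60.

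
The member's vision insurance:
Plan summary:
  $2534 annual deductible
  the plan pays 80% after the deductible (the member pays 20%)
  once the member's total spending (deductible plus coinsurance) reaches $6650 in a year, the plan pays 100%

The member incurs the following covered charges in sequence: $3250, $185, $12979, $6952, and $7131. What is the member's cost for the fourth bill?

$1340

Claim 1 ($3250): $2534 finishes the deductible; $716 goes to coinsurance; 20% of $716 = $143.20. Member pays $2677.20; OOP now $2677.20.
Claim 2 ($185): 20% coinsurance on $185 = $37. Member owes $37 (running OOP $2714.20).
Claim 3 ($12979): deductible met; 20% of $12979 = $2595.80. Member owes $2595.80 (running OOP $5310).
Claim 4 ($6952): deductible met; 20% of $6952 = $1390.40. That would push OOP to $6700.40, over the $6650 cap, so member pays $6650 − $5310 = $1340.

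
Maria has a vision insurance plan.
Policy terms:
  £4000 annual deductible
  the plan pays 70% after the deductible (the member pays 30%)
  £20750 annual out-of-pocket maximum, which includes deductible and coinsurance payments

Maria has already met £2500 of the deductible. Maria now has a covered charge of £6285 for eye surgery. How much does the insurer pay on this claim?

Deductible still to meet: £4000 − £2500 = £1500.
The remaining £4785 (= £6285 − £1500) moves to coinsurance.
30% of £4785 = £1435.50 falls to the member.
So the member owes £1500 + £1435.50 = £2935.50 before any cap.
Cumulative spending £2500 + £2935.50 = £5435.50 stays under the £20750 maximum.
Insurer pays the balance: £6285 − £2935.50 = £3349.50.

£3349.50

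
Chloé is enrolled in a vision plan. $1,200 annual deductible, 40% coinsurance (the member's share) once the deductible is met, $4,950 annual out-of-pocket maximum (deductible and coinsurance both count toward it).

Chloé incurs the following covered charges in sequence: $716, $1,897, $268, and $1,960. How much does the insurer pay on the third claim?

$160.80

Claim 1 ($716): fully absorbed by the deductible. Member owes $716 (running OOP $716). Insurer: $716 − $716 = $0.
Claim 2 ($1,897): $484 finishes the deductible; $1,413 goes to coinsurance; coinsurance $1,413 × 40% = $565.20. Member owes $1,049.20 (running OOP $1,765.20). Plan pays $1,897 − $1,049.20 = $847.80.
Claim 3 ($268): deductible already satisfied, so member's share is 40% × $268 = $107.20. Cost to member: $107.20. OOP to date $1,872.40. Plan pays $268 − $107.20 = $160.80.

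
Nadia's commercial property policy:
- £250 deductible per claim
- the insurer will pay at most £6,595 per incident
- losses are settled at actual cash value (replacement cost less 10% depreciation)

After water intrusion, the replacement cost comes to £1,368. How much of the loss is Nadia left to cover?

£386.80

At 10% depreciation, ACV = £1,368 − £136.80 = £1,231.20.
Subtract the deductible: £1,231.20 − £250 = £981.20.
£981.20 ≤ £6,595, so the limit doesn't bind; insurer pays £981.20.
The business bears the rest of the original loss: £1,368 − £981.20 = £386.80.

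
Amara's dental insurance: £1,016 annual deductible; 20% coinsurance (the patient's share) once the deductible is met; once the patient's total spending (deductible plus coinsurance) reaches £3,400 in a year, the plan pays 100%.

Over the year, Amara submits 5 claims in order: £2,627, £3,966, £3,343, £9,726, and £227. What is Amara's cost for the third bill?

£668.60

Claim 1 — £2,627: £1,016 finishes the deductible; £1,611 goes to coinsurance; patient's 20% is £322.20. Patient owes £1,338.20 (running OOP £1,338.20).
Claim 2 — £3,966: deductible met; 20% of £3,966 = £793.20. Patient owes £793.20 (running OOP £2,131.40).
Claim 3 — £3,343: deductible met; 20% of £3,343 = £668.60. Cost to patient: £668.60. OOP to date £2,800.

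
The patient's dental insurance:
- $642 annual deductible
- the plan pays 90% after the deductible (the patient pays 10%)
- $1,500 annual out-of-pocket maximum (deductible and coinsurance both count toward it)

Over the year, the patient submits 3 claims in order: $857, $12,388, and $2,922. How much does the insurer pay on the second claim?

#1 ($857): $642 finishes the deductible; $215 goes to coinsurance; coinsurance $215 × 10% = $21.50. Cost to patient: $663.50. OOP to date $663.50. Plan pays $857 − $663.50 = $193.50.
#2 ($12,388): 10% coinsurance on $12,388 = $1,238.80. OOP would hit $1,902.30 > $1,500, so the cap limits the patient to $1,500 − $663.50 = $836.50. Insurer: $12,388 − $836.50 = $11,551.50.

$11,551.50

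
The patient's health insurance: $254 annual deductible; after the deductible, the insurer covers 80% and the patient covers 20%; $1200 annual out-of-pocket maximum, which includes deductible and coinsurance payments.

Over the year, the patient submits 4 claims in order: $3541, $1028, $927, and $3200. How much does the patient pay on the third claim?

$83

Claim 1 — $3541: deductible takes $254, $3287 remains; coinsurance $3287 × 20% = $657.40. Cost to patient: $911.40. OOP to date $911.40.
Claim 2 — $1028: deductible met; 20% of $1028 = $205.60. Cost to patient: $205.60. OOP to date $1117.
Claim 3 — $927: deductible met; 20% of $927 = $185.40. That would push OOP to $1302.40, over the $1200 cap, so patient pays $1200 − $1117 = $83.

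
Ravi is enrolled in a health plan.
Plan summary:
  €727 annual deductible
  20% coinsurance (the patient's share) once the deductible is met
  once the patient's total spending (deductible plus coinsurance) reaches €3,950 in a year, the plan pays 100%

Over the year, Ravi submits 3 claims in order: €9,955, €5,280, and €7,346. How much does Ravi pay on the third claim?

€321.40

Claim 1 (€9,955): €727 finishes the deductible; €9,228 goes to coinsurance; coinsurance €9,228 × 20% = €1,845.60. Patient owes €2,572.60 (running OOP €2,572.60).
Claim 2 (€5,280): 20% coinsurance on €5,280 = €1,056. Patient pays €1,056; OOP now €3,628.60.
Claim 3 (€7,346): deductible already satisfied, so patient's share is 20% × €7,346 = €1,469.20. OOP would hit €5,097.80 > €3,950, so the cap limits the patient to €3,950 − €3,628.60 = €321.40.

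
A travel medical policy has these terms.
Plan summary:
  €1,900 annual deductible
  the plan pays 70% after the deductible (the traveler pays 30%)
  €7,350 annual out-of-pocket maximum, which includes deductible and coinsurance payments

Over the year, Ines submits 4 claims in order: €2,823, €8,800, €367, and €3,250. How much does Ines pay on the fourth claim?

Claim 1 (€2,823): deductible takes €1,900, €923 remains; traveler's 30% is €276.90. Traveler owes €2,176.90 (running OOP €2,176.90).
Claim 2 (€8,800): deductible already satisfied, so traveler's share is 30% × €8,800 = €2,640. Cost to traveler: €2,640. OOP to date €4,816.90.
Claim 3 (€367): deductible already satisfied, so traveler's share is 30% × €367 = €110.10. Traveler pays €110.10; OOP now €4,927.
Claim 4 (€3,250): 30% coinsurance on €3,250 = €975. Traveler pays €975; OOP now €5,902.

€975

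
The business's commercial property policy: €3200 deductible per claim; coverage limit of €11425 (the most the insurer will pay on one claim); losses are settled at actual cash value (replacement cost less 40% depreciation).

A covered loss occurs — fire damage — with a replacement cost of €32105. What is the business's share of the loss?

At 40% depreciation, ACV = €32105 − €12842 = €19263.
Less the €3200 deductible: €19263 − €3200 = €16063.
Since €16063 > €11425, the payout is capped at €11425.
Out of pocket: €32105 − €11425 = €20680.

€20680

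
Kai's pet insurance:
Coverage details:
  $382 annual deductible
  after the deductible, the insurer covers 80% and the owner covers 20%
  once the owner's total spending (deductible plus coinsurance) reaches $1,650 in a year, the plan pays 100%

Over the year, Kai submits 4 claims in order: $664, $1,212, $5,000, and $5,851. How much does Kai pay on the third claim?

Bill 1, $664: $382 to deductible, leaving $282; 20% of $282 = $56.40. Cost to owner: $438.40. OOP to date $438.40.
Bill 2, $1,212: 20% coinsurance on $1,212 = $242.40. Owner pays $242.40; OOP now $680.80.
Bill 3, $5,000: deductible met; 20% of $5,000 = $1,000. Adding that to $680.80 gives $1,680.80, past the $1,650 cap; owner pays only $1,650 − $680.80 = $969.20.

$969.20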